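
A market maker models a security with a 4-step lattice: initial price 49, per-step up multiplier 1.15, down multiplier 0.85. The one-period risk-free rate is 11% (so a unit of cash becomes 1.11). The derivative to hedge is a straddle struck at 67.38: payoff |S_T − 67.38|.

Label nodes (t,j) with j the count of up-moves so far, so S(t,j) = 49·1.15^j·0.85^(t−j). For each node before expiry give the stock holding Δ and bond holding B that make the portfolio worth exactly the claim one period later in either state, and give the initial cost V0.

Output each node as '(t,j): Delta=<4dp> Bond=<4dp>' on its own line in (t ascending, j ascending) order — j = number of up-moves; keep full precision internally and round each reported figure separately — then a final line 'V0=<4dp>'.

No-arbitrage ⇒ martingale measure with p* = (R−d)/(u−d) = 0.8667.
Terminal payoffs: V(4,0)=41.8017, V(4,1)=32.7741, V(4,2)=20.5602, V(4,3)=4.0356, V(4,4)=18.3213
(3,0): S=30.0921. Δ = (V_up−V_dn)/(S_up−S_dn) = (32.7741−41.8017)/(34.6059−25.5783) = -1.0000. V = [p*·32.7741 + (1−p*)·41.8017]/1.11 = 30.6106. B = V − Δ·S = 60.7027.
(3,1): S=40.7129. Δ = (V_up−V_dn)/(S_up−S_dn) = (20.5602−32.7741)/(46.8198−34.6059) = -1.0000. V = [p*·20.5602 + (1−p*)·32.7741]/1.11 = 19.9898. B = V − Δ·S = 60.7027.
(3,2): S=55.0821. Δ = (V_up−V_dn)/(S_up−S_dn) = (4.0356−20.5602)/(63.3444−46.8198) = -1.0000. V = [p*·4.0356 + (1−p*)·20.5602]/1.11 = 5.6206. B = V − Δ·S = 60.7027.
(3,3): S=74.5229. Δ = (V_up−V_dn)/(S_up−S_dn) = (18.3213−4.0356)/(85.7013−63.3444) = 0.6390. V = [p*·18.3213 + (1−p*)·4.0356]/1.11 = 14.7897. B = V − Δ·S = -32.8295.
(2,0): S=35.4025. Δ = (V_up−V_dn)/(S_up−S_dn) = (19.9898−30.6106)/(40.7129−30.0921) = -1.0000. V = [p*·19.9898 + (1−p*)·30.6106]/1.11 = 19.2846. B = V − Δ·S = 54.6871.
(2,1): S=47.8975. Δ = (V_up−V_dn)/(S_up−S_dn) = (5.6206−19.9898)/(55.0821−40.7129) = -1.0000. V = [p*·5.6206 + (1−p*)·19.9898]/1.11 = 6.7896. B = V − Δ·S = 54.6871.
(2,2): S=64.8025. Δ = (V_up−V_dn)/(S_up−S_dn) = (14.7897−5.6206)/(74.5229−55.0821) = 0.4716. V = [p*·14.7897 + (1−p*)·5.6206]/1.11 = 12.2226. B = V − Δ·S = -18.3410.
(1,0): S=41.6500. Δ = (V_up−V_dn)/(S_up−S_dn) = (6.7896−19.2846)/(47.8975−35.4025) = -1.0000. V = [p*·6.7896 + (1−p*)·19.2846]/1.11 = 7.6177. B = V − Δ·S = 49.2677.
(1,1): S=56.3500. Δ = (V_up−V_dn)/(S_up−S_dn) = (12.2226−6.7896)/(64.8025−47.8975) = 0.3214. V = [p*·12.2226 + (1−p*)·6.7896]/1.11 = 10.3588. B = V − Δ·S = -7.7513.
(0,0): S=49.0000. Δ = (V_up−V_dn)/(S_up−S_dn) = (10.3588−7.6177)/(56.3500−41.6500) = 0.1865. V = [p*·10.3588 + (1−p*)·7.6177]/1.11 = 9.0030. B = V − Δ·S = -0.1340.
Self-financing check: at every node Δ·S+B equals the discounted successor values.

(0,0): Delta=0.1865 Bond=-0.1340
(1,0): Delta=-1.0000 Bond=49.2677
(1,1): Delta=0.3214 Bond=-7.7513
(2,0): Delta=-1.0000 Bond=54.6871
(2,1): Delta=-1.0000 Bond=54.6871
(2,2): Delta=0.4716 Bond=-18.3410
(3,0): Delta=-1.0000 Bond=60.7027
(3,1): Delta=-1.0000 Bond=60.7027
(3,2): Delta=-1.0000 Bond=60.7027
(3,3): Delta=0.6390 Bond=-32.8295
V0=9.0030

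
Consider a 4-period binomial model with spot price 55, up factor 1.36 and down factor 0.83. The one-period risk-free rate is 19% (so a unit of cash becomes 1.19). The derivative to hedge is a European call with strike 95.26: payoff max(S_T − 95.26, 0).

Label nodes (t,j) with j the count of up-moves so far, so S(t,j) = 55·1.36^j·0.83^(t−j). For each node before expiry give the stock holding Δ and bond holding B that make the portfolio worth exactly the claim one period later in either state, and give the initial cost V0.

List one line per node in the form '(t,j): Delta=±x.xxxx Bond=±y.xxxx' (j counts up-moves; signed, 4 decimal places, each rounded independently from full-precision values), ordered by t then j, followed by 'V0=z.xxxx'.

(0,0): Delta=0.6447 Bond=-21.6721
(1,0): Delta=0.2635 Bond=-8.3911
(1,1): Delta=0.7545 Bond=-34.0058
(2,0): Delta=0.0000 Bond=0.0000
(2,1): Delta=0.3395 Bond=-14.7007
(2,2): Delta=0.8741 Bond=-52.6343
(3,0): Delta=0.0000 Bond=0.0000
(3,1): Delta=0.0000 Bond=0.0000
(3,2): Delta=0.4373 Bond=-25.7548
(3,3): Delta=1.0000 Bond=-80.0504
V0=13.7849

The replicating-portfolio and risk-neutral prices coincide; use p* = (1.19−0.83)/(1.36−0.83) = 0.6792 for the latter.
Terminal payoffs: V(4,0)=0.0000, V(4,1)=0.0000, V(4,2)=0.0000, V(4,3)=19.5706, V(4,4)=92.8961
Node (3,0) S=31.4483: V=(p*·0.0000+(1−p*)·0.0000)/1.19=0.0000; Δ=(0.0000−0.0000)/(42.7697−26.1021)=0.0000; B=V−Δ·S=0.0000
Node (3,1) S=51.5297: V=(p*·0.0000+(1−p*)·0.0000)/1.19=0.0000; Δ=(0.0000−0.0000)/(70.0804−42.7697)=0.0000; B=V−Δ·S=0.0000
Node (3,2) S=84.4342: V=(p*·19.5706+(1−p*)·0.0000)/1.19=11.1708; Δ=(19.5706−0.0000)/(114.8306−70.0804)=0.4373; B=V−Δ·S=-25.7548
Node (3,3) S=138.3501: V=(p*·92.8961+(1−p*)·19.5706)/1.19=58.2997; Δ=(92.8961−19.5706)/(188.1561−114.8306)=1.0000; B=V−Δ·S=-80.0504
Node (2,0) S=37.8895: V=(p*·0.0000+(1−p*)·0.0000)/1.19=0.0000; Δ=(0.0000−0.0000)/(51.5297−31.4483)=0.0000; B=V−Δ·S=0.0000
Node (2,1) S=62.0840: V=(p*·11.1708+(1−p*)·0.0000)/1.19=6.3762; Δ=(11.1708−0.0000)/(84.4342−51.5297)=0.3395; B=V−Δ·S=-14.7007
Node (2,2) S=101.7280: V=(p*·58.2997+(1−p*)·11.1708)/1.19=36.2881; Δ=(58.2997−11.1708)/(138.3501−84.4342)=0.8741; B=V−Δ·S=-52.6343
Node (1,0) S=45.6500: V=(p*·6.3762+(1−p*)·0.0000)/1.19=3.6395; Δ=(6.3762−0.0000)/(62.0840−37.8895)=0.2635; B=V−Δ·S=-8.3911
Node (1,1) S=74.8000: V=(p*·36.2881+(1−p*)·6.3762)/1.19=22.4317; Δ=(36.2881−6.3762)/(101.7280−62.0840)=0.7545; B=V−Δ·S=-34.0058
Node (0,0) S=55.0000: V=(p*·22.4317+(1−p*)·3.6395)/1.19=13.7849; Δ=(22.4317−3.6395)/(74.8000−45.6500)=0.6447; B=V−Δ·S=-21.6721
Self-financing check: at every node Δ·S+B equals the discounted successor values.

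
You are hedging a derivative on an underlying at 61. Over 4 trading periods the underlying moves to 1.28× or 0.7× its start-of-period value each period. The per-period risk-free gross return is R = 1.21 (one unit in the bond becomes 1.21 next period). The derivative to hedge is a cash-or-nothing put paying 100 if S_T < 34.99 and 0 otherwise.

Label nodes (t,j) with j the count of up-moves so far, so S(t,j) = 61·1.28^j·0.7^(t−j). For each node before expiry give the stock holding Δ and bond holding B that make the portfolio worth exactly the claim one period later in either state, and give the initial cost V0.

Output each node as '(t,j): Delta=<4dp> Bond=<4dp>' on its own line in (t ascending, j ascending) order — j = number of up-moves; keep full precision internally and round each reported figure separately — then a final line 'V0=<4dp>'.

Since d<R<u, set p* = (R−d)/(u−d) = 0.8793; price each node as the discounted p*-expectation of its children.
Terminal values V(4,·): V(4,0)=100.0000, V(4,1)=100.0000, V(4,2)=0.0000, V(4,3)=0.0000, V(4,4)=0.0000
Node (3,0) S=20.9230: V=(p*·100.0000+(1−p*)·100.0000)/1.21=82.6446; Δ=(100.0000−100.0000)/(26.7814−14.6461)=0.0000; B=V−Δ·S=82.6446
Node (3,1) S=38.2592: V=(p*·0.0000+(1−p*)·100.0000)/1.21=9.9744; Δ=(0.0000−100.0000)/(48.9718−26.7814)=-4.5065; B=V−Δ·S=182.3881
Node (3,2) S=69.9597: V=(p*·0.0000+(1−p*)·0.0000)/1.21=0.0000; Δ=(0.0000−0.0000)/(89.5484−48.9718)=0.0000; B=V−Δ·S=0.0000
Node (3,3) S=127.9263: V=(p*·0.0000+(1−p*)·0.0000)/1.21=0.0000; Δ=(0.0000−0.0000)/(163.7456−89.5484)=0.0000; B=V−Δ·S=0.0000
Node (2,0) S=29.8900: V=(p*·9.9744+(1−p*)·82.6446)/1.21=15.4917; Δ=(9.9744−82.6446)/(38.2592−20.9230)=-4.1918; B=V−Δ·S=140.7852
Node (2,1) S=54.6560: V=(p*·0.0000+(1−p*)·9.9744)/1.21=0.9949; Δ=(0.0000−9.9744)/(69.9597−38.2592)=-0.3146; B=V−Δ·S=18.1920
Node (2,2) S=99.9424: V=(p*·0.0000+(1−p*)·0.0000)/1.21=0.0000; Δ=(0.0000−0.0000)/(127.9263−69.9597)=0.0000; B=V−Δ·S=0.0000
Node (1,0) S=42.7000: V=(p*·0.9949+(1−p*)·15.4917)/1.21=2.2682; Δ=(0.9949−15.4917)/(54.6560−29.8900)=-0.5853; B=V−Δ·S=27.2626
Node (1,1) S=78.0800: V=(p*·0.0000+(1−p*)·0.9949)/1.21=0.0992; Δ=(0.0000−0.9949)/(99.9424−54.6560)=-0.0220; B=V−Δ·S=1.8145
Node (0,0) S=61.0000: V=(p*·0.0992+(1−p*)·2.2682)/1.21=0.2983; Δ=(0.0992−2.2682)/(78.0800−42.7000)=-0.0613; B=V−Δ·S=4.0379
Root portfolio cost Δ·61+B reproduces V0=0.2983.

(0,0): Delta=-0.0613 Bond=4.0379
(1,0): Delta=-0.5853 Bond=27.2626
(1,1): Delta=-0.0220 Bond=1.8145
(2,0): Delta=-4.1918 Bond=140.7852
(2,1): Delta=-0.3146 Bond=18.1920
(2,2): Delta=0.0000 Bond=0.0000
(3,0): Delta=0.0000 Bond=82.6446
(3,1): Delta=-4.5065 Bond=182.3881
(3,2): Delta=0.0000 Bond=0.0000
(3,3): Delta=0.0000 Bond=0.0000
V0=0.2983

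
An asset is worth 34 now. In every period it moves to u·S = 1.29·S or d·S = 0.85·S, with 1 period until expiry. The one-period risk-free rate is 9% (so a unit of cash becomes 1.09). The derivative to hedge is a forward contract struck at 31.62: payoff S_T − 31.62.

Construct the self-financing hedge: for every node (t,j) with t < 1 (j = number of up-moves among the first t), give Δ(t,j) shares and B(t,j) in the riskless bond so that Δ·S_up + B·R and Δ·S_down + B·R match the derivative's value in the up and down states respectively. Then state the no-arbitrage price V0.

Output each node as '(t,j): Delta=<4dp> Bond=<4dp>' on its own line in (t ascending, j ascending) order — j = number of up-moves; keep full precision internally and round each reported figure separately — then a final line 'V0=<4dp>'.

Since d<R<u, set p* = (R−d)/(u−d) = 0.5455; price each node as the discounted p*-expectation of its children.
Terminal payoffs: V(1,0)=-2.7200, V(1,1)=12.2400
  t=0,j=0: stock 34.0000 → up 43.8600 (V=12.2400), down 28.9000 (V=-2.7200). Price 4.9908; hedge Δ=1.0000, bond B=-29.0092.
Root portfolio cost Δ·34+B reproduces V0=4.9908.

(0,0): Delta=1.0000 Bond=-29.0092
V0=4.9908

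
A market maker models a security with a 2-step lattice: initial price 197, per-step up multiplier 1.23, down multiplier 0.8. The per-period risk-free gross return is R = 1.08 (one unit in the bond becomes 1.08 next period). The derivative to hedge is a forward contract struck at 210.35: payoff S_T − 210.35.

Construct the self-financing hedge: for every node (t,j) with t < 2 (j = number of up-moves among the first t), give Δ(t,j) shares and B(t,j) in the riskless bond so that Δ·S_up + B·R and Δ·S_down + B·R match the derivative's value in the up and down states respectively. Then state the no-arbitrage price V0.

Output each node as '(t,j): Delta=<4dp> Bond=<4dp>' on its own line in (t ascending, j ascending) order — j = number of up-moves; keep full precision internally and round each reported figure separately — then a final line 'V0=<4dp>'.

(0,0): Delta=1.0000 Bond=-180.3412
(1,0): Delta=1.0000 Bond=-194.7685
(1,1): Delta=1.0000 Bond=-194.7685
V0=16.6588

Since d<R<u, set p* = (R−d)/(u−d) = 0.6512; price each node as the discounted p*-expectation of its children.
Payoff layer (t=2): V(2,0)=-84.2700, V(2,1)=-16.5020, V(2,2)=87.6913
(1,0): S=157.6000. Δ = (V_up−V_dn)/(S_up−S_dn) = (-16.5020−-84.2700)/(193.8480−126.0800) = 1.0000. V = [p*·-16.5020 + (1−p*)·-84.2700]/1.08 = -37.1685. B = V − Δ·S = -194.7685.
(1,1): S=242.3100. Δ = (V_up−V_dn)/(S_up−S_dn) = (87.6913−-16.5020)/(298.0413−193.8480) = 1.0000. V = [p*·87.6913 + (1−p*)·-16.5020]/1.08 = 47.5415. B = V − Δ·S = -194.7685.
(0,0): S=197.0000. Δ = (V_up−V_dn)/(S_up−S_dn) = (47.5415−-37.1685)/(242.3100−157.6000) = 1.0000. V = [p*·47.5415 + (1−p*)·-37.1685]/1.08 = 16.6588. B = V − Δ·S = -180.3412.
Root portfolio cost Δ·197+B reproduces V0=16.6588.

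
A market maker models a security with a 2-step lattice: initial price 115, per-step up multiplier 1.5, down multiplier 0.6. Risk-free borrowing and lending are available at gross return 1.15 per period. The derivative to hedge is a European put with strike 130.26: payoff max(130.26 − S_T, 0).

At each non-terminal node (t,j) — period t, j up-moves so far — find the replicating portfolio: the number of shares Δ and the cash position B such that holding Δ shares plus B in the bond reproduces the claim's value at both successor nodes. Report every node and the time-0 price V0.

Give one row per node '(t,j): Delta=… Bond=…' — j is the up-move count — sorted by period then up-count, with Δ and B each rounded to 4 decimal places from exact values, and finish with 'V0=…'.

Risk-neutral probability p* = (R−d)/(u−d) = (1.15−0.6)/(1.5−0.6) = 0.6111.
Terminal payoffs: V(2,0)=88.8600, V(2,1)=26.7600, V(2,2)=0.0000
(1,0): S=69.0000. Δ = (V_up−V_dn)/(S_up−S_dn) = (26.7600−88.8600)/(103.5000−41.4000) = -1.0000. V = [p*·26.7600 + (1−p*)·88.8600]/1.15 = 44.2696. B = V − Δ·S = 113.2696.
(1,1): S=172.5000. Δ = (V_up−V_dn)/(S_up−S_dn) = (0.0000−26.7600)/(258.7500−103.5000) = -0.1724. V = [p*·0.0000 + (1−p*)·26.7600]/1.15 = 9.0493. B = V − Δ·S = 38.7826.
(0,0): S=115.0000. Δ = (V_up−V_dn)/(S_up−S_dn) = (9.0493−44.2696)/(172.5000−69.0000) = -0.3403. V = [p*·9.0493 + (1−p*)·44.2696]/1.15 = 19.7792. B = V − Δ·S = 58.9128.
Self-financing check: at every node Δ·S+B equals the discounted successor values.

(0,0): Delta=-0.3403 Bond=58.9128
(1,0): Delta=-1.0000 Bond=113.2696
(1,1): Delta=-0.1724 Bond=38.7826
V0=19.7792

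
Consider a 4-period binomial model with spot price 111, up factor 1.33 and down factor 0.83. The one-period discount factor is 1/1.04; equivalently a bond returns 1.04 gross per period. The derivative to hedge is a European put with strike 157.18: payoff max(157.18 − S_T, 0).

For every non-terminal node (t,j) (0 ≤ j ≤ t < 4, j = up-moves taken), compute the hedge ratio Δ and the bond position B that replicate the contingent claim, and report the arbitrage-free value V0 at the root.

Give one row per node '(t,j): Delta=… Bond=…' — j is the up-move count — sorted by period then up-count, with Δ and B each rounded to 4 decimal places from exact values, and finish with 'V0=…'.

(0,0): Delta=-0.5522 Bond=98.4597
(1,0): Delta=-0.7891 Bond=124.2256
(1,1): Delta=-0.3480 Bond=72.2553
(2,0): Delta=-1.0000 Bond=145.3217
(2,1): Delta=-0.6073 Bond=106.9239
(2,2): Delta=-0.1245 Bond=31.2610
(3,0): Delta=-1.0000 Bond=151.1346
(3,1): Delta=-1.0000 Bond=151.1346
(3,2): Delta=-0.2690 Bond=56.0542
(3,3): Delta=0.0000 Bond=0.0000
V0=37.1679

Risk-neutral probability p* = (R−d)/(u−d) = (1.04−0.83)/(1.33−0.83) = 0.4200.
At expiry t=4: V(4,0)=104.5013, V(4,1)=72.7671, V(4,2)=21.9159, V(4,3)=0.0000, V(4,4)=0.0000
  t=3,j=0: stock 63.4684 → up 84.4129 (V=72.7671), down 52.6787 (V=104.5013). Price 87.6663; hedge Δ=-1.0000, bond B=151.1346.
  t=3,j=1: stock 101.7023 → up 135.2641 (V=21.9159), down 84.4129 (V=72.7671). Price 49.4323; hedge Δ=-1.0000, bond B=151.1346.
  t=3,j=2: stock 162.9688 → up 216.7484 (V=0.0000), down 135.2641 (V=21.9159). Price 12.2223; hedge Δ=-0.2690, bond B=56.0542.
  t=3,j=3: stock 261.1427 → up 347.3198 (V=0.0000), down 216.7484 (V=0.0000). Price 0.0000; hedge Δ=0.0000, bond B=0.0000.
  t=2,j=0: stock 76.4679 → up 101.7023 (V=49.4323), down 63.4684 (V=87.6663). Price 68.8538; hedge Δ=-1.0000, bond B=145.3217.
  t=2,j=1: stock 122.5329 → up 162.9688 (V=12.2223), down 101.7023 (V=49.4323). Price 32.5040; hedge Δ=-0.6073, bond B=106.9239.
  t=2,j=2: stock 196.3479 → up 261.1427 (V=0.0000), down 162.9688 (V=12.2223). Price 6.8163; hedge Δ=-0.1245, bond B=31.2610.
  t=1,j=0: stock 92.1300 → up 122.5329 (V=32.5040), down 76.4679 (V=68.8538). Price 51.5259; hedge Δ=-0.7891, bond B=124.2256.
  t=1,j=1: stock 147.6300 → up 196.3479 (V=6.8163), down 122.5329 (V=32.5040). Price 20.8800; hedge Δ=-0.3480, bond B=72.2553.
  t=0,j=0: stock 111.0000 → up 147.6300 (V=20.8800), down 92.1300 (V=51.5259). Price 37.1679; hedge Δ=-0.5522, bond B=98.4597.
Check: Δ(0,0)·S0 + B(0,0) = 37.1679 = V0.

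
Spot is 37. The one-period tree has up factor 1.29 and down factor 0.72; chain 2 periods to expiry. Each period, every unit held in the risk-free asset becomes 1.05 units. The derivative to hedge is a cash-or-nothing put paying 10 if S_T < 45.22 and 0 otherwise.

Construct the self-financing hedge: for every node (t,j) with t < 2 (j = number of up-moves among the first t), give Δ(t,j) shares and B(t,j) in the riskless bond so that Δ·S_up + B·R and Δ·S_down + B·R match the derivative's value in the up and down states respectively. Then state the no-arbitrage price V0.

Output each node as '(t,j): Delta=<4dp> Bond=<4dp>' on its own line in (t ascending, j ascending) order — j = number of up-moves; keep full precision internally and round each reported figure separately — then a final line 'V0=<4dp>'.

No-arbitrage ⇒ martingale measure with p* = (R−d)/(u−d) = 0.5789.
At expiry t=2: V(2,0)=10.0000, V(2,1)=10.0000, V(2,2)=0.0000
(1,0): S=26.6400. Δ = (V_up−V_dn)/(S_up−S_dn) = (10.0000−10.0000)/(34.3656−19.1808) = 0.0000. V = [p*·10.0000 + (1−p*)·10.0000]/1.05 = 9.5238. B = V − Δ·S = 9.5238.
(1,1): S=47.7300. Δ = (V_up−V_dn)/(S_up−S_dn) = (0.0000−10.0000)/(61.5717−34.3656) = -0.3676. V = [p*·0.0000 + (1−p*)·10.0000]/1.05 = 4.0100. B = V − Δ·S = 21.5539.
(0,0): S=37.0000. Δ = (V_up−V_dn)/(S_up−S_dn) = (4.0100−9.5238)/(47.7300−26.6400) = -0.2614. V = [p*·4.0100 + (1−p*)·9.5238]/1.05 = 6.0301. B = V − Δ·S = 15.7034.
Check: Δ(0,0)·S0 + B(0,0) = 6.0301 = V0.

(0,0): Delta=-0.2614 Bond=15.7034
(1,0): Delta=0.0000 Bond=9.5238
(1,1): Delta=-0.3676 Bond=21.5539
V0=6.0301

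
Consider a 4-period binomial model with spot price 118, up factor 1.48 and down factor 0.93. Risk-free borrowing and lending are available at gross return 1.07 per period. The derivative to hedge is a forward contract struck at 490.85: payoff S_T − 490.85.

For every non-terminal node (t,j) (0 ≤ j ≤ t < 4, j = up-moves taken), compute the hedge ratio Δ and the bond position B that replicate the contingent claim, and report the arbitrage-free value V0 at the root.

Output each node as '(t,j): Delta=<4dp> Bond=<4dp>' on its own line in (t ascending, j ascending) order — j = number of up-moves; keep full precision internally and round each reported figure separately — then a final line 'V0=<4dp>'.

(0,0): Delta=1.0000 Bond=-374.4671
(1,0): Delta=1.0000 Bond=-400.6798
(1,1): Delta=1.0000 Bond=-400.6798
(2,0): Delta=1.0000 Bond=-428.7274
(2,1): Delta=1.0000 Bond=-428.7274
(2,2): Delta=1.0000 Bond=-428.7274
(3,0): Delta=1.0000 Bond=-458.7383
(3,1): Delta=1.0000 Bond=-458.7383
(3,2): Delta=1.0000 Bond=-458.7383
(3,3): Delta=1.0000 Bond=-458.7383
V0=-256.4671

The replicating-portfolio and risk-neutral prices coincide; use p* = (1.07−0.93)/(1.48−0.93) = 0.2545 for the latter.
Terminal payoffs: V(4,0)=-402.5799, V(4,1)=-350.3771, V(4,2)=-267.3017, V(4,3)=-135.0957, V(4,4)=75.2966
  t=3,j=0: stock 94.9141 → up 140.4729 (V=-350.3771), down 88.2701 (V=-402.5799). Price -363.8242; hedge Δ=1.0000, bond B=-458.7383.
  t=3,j=1: stock 151.0461 → up 223.5483 (V=-267.3017), down 140.4729 (V=-350.3771). Price -307.6922; hedge Δ=1.0000, bond B=-458.7383.
  t=3,j=2: stock 240.3745 → up 355.7543 (V=-135.0957), down 223.5483 (V=-267.3017). Price -218.3638; hedge Δ=1.0000, bond B=-458.7383.
  t=3,j=3: stock 382.5315 → up 566.1466 (V=75.2966), down 355.7543 (V=-135.0957). Price -76.2069; hedge Δ=1.0000, bond B=-458.7383.
  t=2,j=0: stock 102.0582 → up 151.0461 (V=-307.6922), down 94.9141 (V=-363.8242). Price -326.6692; hedge Δ=1.0000, bond B=-428.7274.
  t=2,j=1: stock 162.4152 → up 240.3745 (V=-218.3638), down 151.0461 (V=-307.6922). Price -266.3122; hedge Δ=1.0000, bond B=-428.7274.
  t=2,j=2: stock 258.4672 → up 382.5315 (V=-76.2069), down 240.3745 (V=-218.3638). Price -170.2602; hedge Δ=1.0000, bond B=-428.7274.
  t=1,j=0: stock 109.7400 → up 162.4152 (V=-266.3122), down 102.0582 (V=-326.6692). Price -290.9398; hedge Δ=1.0000, bond B=-400.6798.
  t=1,j=1: stock 174.6400 → up 258.4672 (V=-170.2602), down 162.4152 (V=-266.3122). Price -226.0398; hedge Δ=1.0000, bond B=-400.6798.
  t=0,j=0: stock 118.0000 → up 174.6400 (V=-226.0398), down 109.7400 (V=-290.9398). Price -256.4671; hedge Δ=1.0000, bond B=-374.4671.
The time-0 hedge costs -256.4671, which is the no-arbitrage price.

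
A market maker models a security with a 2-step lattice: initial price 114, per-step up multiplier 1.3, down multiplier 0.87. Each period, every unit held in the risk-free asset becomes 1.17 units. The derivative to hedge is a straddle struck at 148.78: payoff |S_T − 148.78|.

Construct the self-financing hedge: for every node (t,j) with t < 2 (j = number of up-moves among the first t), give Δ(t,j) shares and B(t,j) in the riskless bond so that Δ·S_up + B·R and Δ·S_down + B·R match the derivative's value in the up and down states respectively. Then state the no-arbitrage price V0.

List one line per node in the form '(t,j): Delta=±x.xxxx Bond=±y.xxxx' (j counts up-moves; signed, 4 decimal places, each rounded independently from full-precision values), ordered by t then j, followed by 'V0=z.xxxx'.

Risk-neutral probability p* = (R−d)/(u−d) = (1.17−0.87)/(1.3−0.87) = 0.6977.
Terminal payoffs: V(2,0)=62.4934, V(2,1)=19.8460, V(2,2)=43.8800
  t=1,j=0: stock 99.1800 → up 128.9340 (V=19.8460), down 86.2866 (V=62.4934). Price 27.9824; hedge Δ=-1.0000, bond B=127.1624.
  t=1,j=1: stock 148.2000 → up 192.6600 (V=43.8800), down 128.9340 (V=19.8460). Price 31.2939; hedge Δ=0.3771, bond B=-24.5991.
  t=0,j=0: stock 114.0000 → up 148.2000 (V=31.2939), down 99.1800 (V=27.9824). Price 25.8913; hedge Δ=0.0676, bond B=18.1900.
Each (Δ,B) replicates both successor values, so the strategy is self-financing and V0 is arbitrage-free.

(0,0): Delta=0.0676 Bond=18.1900
(1,0): Delta=-1.0000 Bond=127.1624
(1,1): Delta=0.3771 Bond=-24.5991
V0=25.8913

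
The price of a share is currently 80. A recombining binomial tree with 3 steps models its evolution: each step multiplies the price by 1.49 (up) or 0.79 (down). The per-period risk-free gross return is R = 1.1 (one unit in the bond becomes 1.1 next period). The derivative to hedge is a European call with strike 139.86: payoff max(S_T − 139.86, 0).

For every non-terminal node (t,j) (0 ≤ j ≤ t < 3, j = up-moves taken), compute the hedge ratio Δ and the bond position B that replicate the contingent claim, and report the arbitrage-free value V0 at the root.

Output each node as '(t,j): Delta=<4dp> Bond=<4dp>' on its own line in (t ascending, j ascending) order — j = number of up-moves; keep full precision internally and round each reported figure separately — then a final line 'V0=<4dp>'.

Risk-neutral probability p* = (R−d)/(u−d) = (1.1−0.79)/(1.49−0.79) = 0.4429.
Terminal payoffs: V(3,0)=0.0000, V(3,1)=0.0000, V(3,2)=0.4503, V(3,3)=124.7759
Node (2,0) S=49.9280: V=(p*·0.0000+(1−p*)·0.0000)/1.1=0.0000; Δ=(0.0000−0.0000)/(74.3927−39.4431)=0.0000; B=V−Δ·S=0.0000
Node (2,1) S=94.1680: V=(p*·0.4503+(1−p*)·0.0000)/1.1=0.1813; Δ=(0.4503−0.0000)/(140.3103−74.3927)=0.0068; B=V−Δ·S=-0.4620
Node (2,2) S=177.6080: V=(p*·124.7759+(1−p*)·0.4503)/1.1=50.4625; Δ=(124.7759−0.4503)/(264.6359−140.3103)=1.0000; B=V−Δ·S=-127.1455
Node (1,0) S=63.2000: V=(p*·0.1813+(1−p*)·0.0000)/1.1=0.0730; Δ=(0.1813−0.0000)/(94.1680−49.9280)=0.0041; B=V−Δ·S=-0.1860
Node (1,1) S=119.2000: V=(p*·50.4625+(1−p*)·0.1813)/1.1=20.4079; Δ=(50.4625−0.1813)/(177.6080−94.1680)=0.6026; B=V−Δ·S=-51.4224
Node (0,0) S=80.0000: V=(p*·20.4079+(1−p*)·0.0730)/1.1=8.2531; Δ=(20.4079−0.0730)/(119.2000−63.2000)=0.3631; B=V−Δ·S=-20.7968
Root portfolio cost Δ·80+B reproduces V0=8.2531.

(0,0): Delta=0.3631 Bond=-20.7968
(1,0): Delta=0.0041 Bond=-0.1860
(1,1): Delta=0.6026 Bond=-51.4224
(2,0): Delta=0.0000 Bond=0.0000
(2,1): Delta=0.0068 Bond=-0.4620
(2,2): Delta=1.0000 Bond=-127.1455
V0=8.2531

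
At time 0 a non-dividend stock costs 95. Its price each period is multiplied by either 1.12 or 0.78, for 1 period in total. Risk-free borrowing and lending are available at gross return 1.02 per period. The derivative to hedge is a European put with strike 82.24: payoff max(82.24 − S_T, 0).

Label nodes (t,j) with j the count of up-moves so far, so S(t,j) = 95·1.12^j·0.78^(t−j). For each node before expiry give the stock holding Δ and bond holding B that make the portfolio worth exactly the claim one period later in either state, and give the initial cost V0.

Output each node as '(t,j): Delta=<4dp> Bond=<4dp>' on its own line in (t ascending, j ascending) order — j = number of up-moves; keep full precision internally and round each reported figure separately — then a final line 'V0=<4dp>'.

The replicating-portfolio and risk-neutral prices coincide; use p* = (1.02−0.78)/(1.12−0.78) = 0.7059 for the latter.
Payoff layer (t=1): V(1,0)=8.1400, V(1,1)=0.0000
Node (0,0) S=95.0000: V=(p*·0.0000+(1−p*)·8.1400)/1.02=2.3472; Δ=(0.0000−8.1400)/(106.4000−74.1000)=-0.2520; B=V−Δ·S=26.2884
Check: Δ(0,0)·S0 + B(0,0) = 2.3472 = V0.

(0,0): Delta=-0.2520 Bond=26.2884
V0=2.3472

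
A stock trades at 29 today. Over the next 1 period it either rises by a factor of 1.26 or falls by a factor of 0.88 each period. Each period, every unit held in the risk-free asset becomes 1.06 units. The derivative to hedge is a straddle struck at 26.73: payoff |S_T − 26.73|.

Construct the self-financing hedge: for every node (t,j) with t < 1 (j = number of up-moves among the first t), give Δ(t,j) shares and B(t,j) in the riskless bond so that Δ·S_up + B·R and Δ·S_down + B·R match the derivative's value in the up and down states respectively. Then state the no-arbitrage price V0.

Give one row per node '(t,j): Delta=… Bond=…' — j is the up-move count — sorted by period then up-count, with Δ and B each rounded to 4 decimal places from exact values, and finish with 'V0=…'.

(0,0): Delta=0.7804 Bond=-17.6470
V0=4.9846

Under the risk-neutral measure, an up-move has probability p* = (R−d)/(u−d) = 0.4737 and values discount at R = 1.06.
Terminal payoffs: V(1,0)=1.2100, V(1,1)=9.8100
(0,0): S=29.0000. Δ = (V_up−V_dn)/(S_up−S_dn) = (9.8100−1.2100)/(36.5400−25.5200) = 0.7804. V = [p*·9.8100 + (1−p*)·1.2100]/1.06 = 4.9846. B = V − Δ·S = -17.6470.
Self-financing check: at every node Δ·S+B equals the discounted successor values.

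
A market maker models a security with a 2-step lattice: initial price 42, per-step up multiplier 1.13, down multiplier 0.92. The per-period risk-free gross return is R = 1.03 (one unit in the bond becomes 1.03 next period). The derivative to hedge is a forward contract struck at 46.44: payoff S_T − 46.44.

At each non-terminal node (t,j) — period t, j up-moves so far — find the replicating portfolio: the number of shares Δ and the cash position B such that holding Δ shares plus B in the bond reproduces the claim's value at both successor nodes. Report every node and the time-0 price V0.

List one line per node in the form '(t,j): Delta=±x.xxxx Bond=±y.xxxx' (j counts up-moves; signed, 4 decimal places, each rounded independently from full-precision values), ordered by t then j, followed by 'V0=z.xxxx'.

Since d<R<u, set p* = (R−d)/(u−d) = 0.5238; price each node as the discounted p*-expectation of its children.
Terminal payoffs: V(2,0)=-10.8912, V(2,1)=-2.7768, V(2,2)=7.1898
Node (1,0) S=38.6400: V=(p*·-2.7768+(1−p*)·-10.8912)/1.03=-6.4474; Δ=(-2.7768−-10.8912)/(43.6632−35.5488)=1.0000; B=V−Δ·S=-45.0874
Node (1,1) S=47.4600: V=(p*·7.1898+(1−p*)·-2.7768)/1.03=2.3726; Δ=(7.1898−-2.7768)/(53.6298−43.6632)=1.0000; B=V−Δ·S=-45.0874
Node (0,0) S=42.0000: V=(p*·2.3726+(1−p*)·-6.4474)/1.03=-1.7742; Δ=(2.3726−-6.4474)/(47.4600−38.6400)=1.0000; B=V−Δ·S=-43.7742
The time-0 hedge costs -1.7742, which is the no-arbitrage price.

(0,0): Delta=1.0000 Bond=-43.7742
(1,0): Delta=1.0000 Bond=-45.0874
(1,1): Delta=1.0000 Bond=-45.0874
V0=-1.7742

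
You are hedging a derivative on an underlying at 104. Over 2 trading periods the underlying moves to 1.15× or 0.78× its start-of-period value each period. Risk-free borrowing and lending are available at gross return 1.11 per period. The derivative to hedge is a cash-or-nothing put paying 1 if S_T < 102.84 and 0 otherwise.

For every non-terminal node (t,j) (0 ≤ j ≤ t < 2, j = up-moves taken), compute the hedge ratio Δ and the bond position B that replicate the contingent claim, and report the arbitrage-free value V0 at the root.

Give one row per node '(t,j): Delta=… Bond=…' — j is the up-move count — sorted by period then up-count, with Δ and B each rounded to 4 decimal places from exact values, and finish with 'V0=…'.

(0,0): Delta=-0.0209 Bond=2.3376
(1,0): Delta=0.0000 Bond=0.9009
(1,1): Delta=-0.0226 Bond=2.8001
V0=0.1660

Risk-neutral probability p* = (R−d)/(u−d) = (1.11−0.78)/(1.15−0.78) = 0.8919.
Payoff layer (t=2): V(2,0)=1.0000, V(2,1)=1.0000, V(2,2)=0.0000
Node (1,0) S=81.1200: V=(p*·1.0000+(1−p*)·1.0000)/1.11=0.9009; Δ=(1.0000−1.0000)/(93.2880−63.2736)=0.0000; B=V−Δ·S=0.9009
Node (1,1) S=119.6000: V=(p*·0.0000+(1−p*)·1.0000)/1.11=0.0974; Δ=(0.0000−1.0000)/(137.5400−93.2880)=-0.0226; B=V−Δ·S=2.8001
Node (0,0) S=104.0000: V=(p*·0.0974+(1−p*)·0.9009)/1.11=0.1660; Δ=(0.0974−0.9009)/(119.6000−81.1200)=-0.0209; B=V−Δ·S=2.3376
Root portfolio cost Δ·104+B reproduces V0=0.1660.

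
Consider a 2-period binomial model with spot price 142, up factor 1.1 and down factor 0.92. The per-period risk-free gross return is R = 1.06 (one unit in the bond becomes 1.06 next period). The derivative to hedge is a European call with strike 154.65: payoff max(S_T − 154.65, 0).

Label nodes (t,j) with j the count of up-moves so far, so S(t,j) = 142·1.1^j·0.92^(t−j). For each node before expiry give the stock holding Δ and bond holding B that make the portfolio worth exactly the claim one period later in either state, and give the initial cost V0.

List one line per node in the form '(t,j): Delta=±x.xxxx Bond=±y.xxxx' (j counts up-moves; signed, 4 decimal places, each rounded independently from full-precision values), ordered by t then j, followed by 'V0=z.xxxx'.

Risk-neutral probability p* = (R−d)/(u−d) = (1.06−0.92)/(1.1−0.92) = 0.7778.
Payoff layer (t=2): V(2,0)=0.0000, V(2,1)=0.0000, V(2,2)=17.1700
(1,0): S=130.6400. Δ = (V_up−V_dn)/(S_up−S_dn) = (0.0000−0.0000)/(143.7040−120.1888) = 0.0000. V = [p*·0.0000 + (1−p*)·0.0000]/1.06 = 0.0000. B = V − Δ·S = 0.0000.
(1,1): S=156.2000. Δ = (V_up−V_dn)/(S_up−S_dn) = (17.1700−0.0000)/(171.8200−143.7040) = 0.6107. V = [p*·17.1700 + (1−p*)·0.0000]/1.06 = 12.5985. B = V − Δ·S = -82.7904.
(0,0): S=142.0000. Δ = (V_up−V_dn)/(S_up−S_dn) = (12.5985−0.0000)/(156.2000−130.6400) = 0.4929. V = [p*·12.5985 + (1−p*)·0.0000]/1.06 = 9.2442. B = V − Δ·S = -60.7476.
Root portfolio cost Δ·142+B reproduces V0=9.2442.

(0,0): Delta=0.4929 Bond=-60.7476
(1,0): Delta=0.0000 Bond=0.0000
(1,1): Delta=0.6107 Bond=-82.7904
V0=9.2442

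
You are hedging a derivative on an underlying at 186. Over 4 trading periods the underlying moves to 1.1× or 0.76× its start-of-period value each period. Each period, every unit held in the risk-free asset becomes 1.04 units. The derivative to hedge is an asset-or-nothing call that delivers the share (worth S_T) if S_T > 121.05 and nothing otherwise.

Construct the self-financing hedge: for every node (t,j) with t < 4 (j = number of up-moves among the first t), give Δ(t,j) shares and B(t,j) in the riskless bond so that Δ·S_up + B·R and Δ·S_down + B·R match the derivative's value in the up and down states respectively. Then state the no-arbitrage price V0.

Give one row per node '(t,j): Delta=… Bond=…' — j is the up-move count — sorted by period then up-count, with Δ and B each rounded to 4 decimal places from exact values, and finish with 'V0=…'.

Risk-neutral probability p* = (R−d)/(u−d) = (1.04−0.76)/(1.1−0.76) = 0.8235.
Payoff layer (t=4): V(4,0)=0.0000, V(4,1)=0.0000, V(4,2)=129.9947, V(4,3)=188.1502, V(4,4)=272.3226
Node (3,0) S=81.6495: V=(p*·0.0000+(1−p*)·0.0000)/1.04=0.0000; Δ=(0.0000−0.0000)/(89.8145−62.0536)=0.0000; B=V−Δ·S=0.0000
Node (3,1) S=118.1770: V=(p*·129.9947+(1−p*)·0.0000)/1.04=102.9369; Δ=(129.9947−0.0000)/(129.9947−89.8145)=3.2353; B=V−Δ·S=-279.4003
Node (3,2) S=171.0456: V=(p*·188.1502+(1−p*)·129.9947)/1.04=171.0456; Δ=(188.1502−129.9947)/(188.1502−129.9947)=1.0000; B=V−Δ·S=0.0000
Node (3,3) S=247.5660: V=(p*·272.3226+(1−p*)·188.1502)/1.04=247.5660; Δ=(272.3226−188.1502)/(272.3226−188.1502)=1.0000; B=V−Δ·S=0.0000
Node (2,0) S=107.4336: V=(p*·102.9369+(1−p*)·0.0000)/1.04=81.5112; Δ=(102.9369−0.0000)/(118.1770−81.6495)=2.8181; B=V−Δ·S=-221.2446
Node (2,1) S=155.4960: V=(p*·171.0456+(1−p*)·102.9369)/1.04=152.9100; Δ=(171.0456−102.9369)/(171.0456−118.1770)=1.2883; B=V−Δ·S=-47.4095
Node (2,2) S=225.0600: V=(p*·247.5660+(1−p*)·171.0456)/1.04=225.0600; Δ=(247.5660−171.0456)/(247.5660−171.0456)=1.0000; B=V−Δ·S=0.0000
Node (1,0) S=141.3600: V=(p*·152.9100+(1−p*)·81.5112)/1.04=134.9137; Δ=(152.9100−81.5112)/(155.4960−107.4336)=1.4855; B=V−Δ·S=-75.0830
Node (1,1) S=204.6000: V=(p*·225.0600+(1−p*)·152.9100)/1.04=204.1612; Δ=(225.0600−152.9100)/(225.0600−155.4960)=1.0372; B=V−Δ·S=-8.0446
Node (0,0) S=186.0000: V=(p*·204.1612+(1−p*)·134.9137)/1.04=184.5587; Δ=(204.1612−134.9137)/(204.6000−141.3600)=1.0950; B=V−Δ·S=-19.1105
Each (Δ,B) replicates both successor values, so the strategy is self-financing and V0 is arbitrage-free.

(0,0): Delta=1.0950 Bond=-19.1105
(1,0): Delta=1.4855 Bond=-75.0830
(1,1): Delta=1.0372 Bond=-8.0446
(2,0): Delta=2.8181 Bond=-221.2446
(2,1): Delta=1.2883 Bond=-47.4095
(2,2): Delta=1.0000 Bond=0.0000
(3,0): Delta=0.0000 Bond=0.0000
(3,1): Delta=3.2353 Bond=-279.4003
(3,2): Delta=1.0000 Bond=0.0000
(3,3): Delta=1.0000 Bond=0.0000
V0=184.5587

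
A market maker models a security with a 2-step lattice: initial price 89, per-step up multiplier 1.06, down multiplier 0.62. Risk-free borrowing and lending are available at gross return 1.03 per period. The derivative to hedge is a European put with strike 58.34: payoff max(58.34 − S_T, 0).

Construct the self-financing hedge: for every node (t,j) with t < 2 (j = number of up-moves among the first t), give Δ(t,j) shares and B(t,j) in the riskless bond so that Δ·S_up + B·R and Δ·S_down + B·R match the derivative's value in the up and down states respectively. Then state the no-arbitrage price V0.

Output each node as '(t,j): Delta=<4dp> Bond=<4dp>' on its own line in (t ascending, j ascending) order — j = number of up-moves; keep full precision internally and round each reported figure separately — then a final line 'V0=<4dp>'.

Since d<R<u, set p* = (R−d)/(u−d) = 0.9318; price each node as the discounted p*-expectation of its children.
At expiry t=2: V(2,0)=24.1284, V(2,1)=0.0000, V(2,2)=0.0000
  t=1,j=0: stock 55.1800 → up 58.4908 (V=0.0000), down 34.2116 (V=24.1284). Price 1.5972; hedge Δ=-0.9938, bond B=56.4345.
  t=1,j=1: stock 94.3400 → up 100.0004 (V=0.0000), down 58.4908 (V=0.0000). Price 0.0000; hedge Δ=0.0000, bond B=0.0000.
  t=0,j=0: stock 89.0000 → up 94.3400 (V=0.0000), down 55.1800 (V=1.5972). Price 0.1057; hedge Δ=-0.0408, bond B=3.7357.
Root portfolio cost Δ·89+B reproduces V0=0.1057.

(0,0): Delta=-0.0408 Bond=3.7357
(1,0): Delta=-0.9938 Bond=56.4345
(1,1): Delta=0.0000 Bond=0.0000
V0=0.1057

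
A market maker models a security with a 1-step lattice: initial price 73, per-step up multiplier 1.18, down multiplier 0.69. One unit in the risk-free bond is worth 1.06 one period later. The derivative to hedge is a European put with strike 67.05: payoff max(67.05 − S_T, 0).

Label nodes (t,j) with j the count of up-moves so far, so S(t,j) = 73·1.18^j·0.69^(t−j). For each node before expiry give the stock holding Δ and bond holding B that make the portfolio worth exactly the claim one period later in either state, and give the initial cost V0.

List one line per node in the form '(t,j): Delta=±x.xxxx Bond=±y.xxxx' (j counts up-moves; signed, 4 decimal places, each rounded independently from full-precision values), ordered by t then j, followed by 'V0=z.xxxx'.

(0,0): Delta=-0.4663 Bond=37.8945
V0=3.8537

Risk-neutral probability p* = (R−d)/(u−d) = (1.06−0.69)/(1.18−0.69) = 0.7551.
Payoff layer (t=1): V(1,0)=16.6800, V(1,1)=0.0000
(0,0): S=73.0000. Δ = (V_up−V_dn)/(S_up−S_dn) = (0.0000−16.6800)/(86.1400−50.3700) = -0.4663. V = [p*·0.0000 + (1−p*)·16.6800]/1.06 = 3.8537. B = V − Δ·S = 37.8945.
Root portfolio cost Δ·73+B reproduces V0=3.8537.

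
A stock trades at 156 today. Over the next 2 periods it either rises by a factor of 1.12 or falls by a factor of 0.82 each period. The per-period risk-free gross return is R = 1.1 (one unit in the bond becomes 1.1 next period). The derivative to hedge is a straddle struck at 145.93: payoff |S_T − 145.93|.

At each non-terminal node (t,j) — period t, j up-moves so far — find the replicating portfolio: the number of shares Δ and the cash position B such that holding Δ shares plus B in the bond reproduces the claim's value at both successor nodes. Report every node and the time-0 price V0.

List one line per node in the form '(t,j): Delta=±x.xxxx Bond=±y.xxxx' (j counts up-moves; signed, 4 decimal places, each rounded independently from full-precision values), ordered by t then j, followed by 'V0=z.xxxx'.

(0,0): Delta=0.8042 Bond=-89.2051
(1,0): Delta=-1.0000 Bond=132.6636
(1,1): Delta=0.8985 Bond=-114.6106
V0=36.2452

Under the risk-neutral measure, an up-move has probability p* = (R−d)/(u−d) = 0.9333 and values discount at R = 1.1.
Terminal payoffs: V(2,0)=41.0356, V(2,1)=2.6596, V(2,2)=49.7564
(1,0): S=127.9200. Δ = (V_up−V_dn)/(S_up−S_dn) = (2.6596−41.0356)/(143.2704−104.8944) = -1.0000. V = [p*·2.6596 + (1−p*)·41.0356]/1.1 = 4.7436. B = V − Δ·S = 132.6636.
(1,1): S=174.7200. Δ = (V_up−V_dn)/(S_up−S_dn) = (49.7564−2.6596)/(195.6864−143.2704) = 0.8985. V = [p*·49.7564 + (1−p*)·2.6596]/1.1 = 42.3787. B = V − Δ·S = -114.6106.
(0,0): S=156.0000. Δ = (V_up−V_dn)/(S_up−S_dn) = (42.3787−4.7436)/(174.7200−127.9200) = 0.8042. V = [p*·42.3787 + (1−p*)·4.7436]/1.1 = 36.2452. B = V − Δ·S = -89.2051.
Self-financing check: at every node Δ·S+B equals the discounted successor values.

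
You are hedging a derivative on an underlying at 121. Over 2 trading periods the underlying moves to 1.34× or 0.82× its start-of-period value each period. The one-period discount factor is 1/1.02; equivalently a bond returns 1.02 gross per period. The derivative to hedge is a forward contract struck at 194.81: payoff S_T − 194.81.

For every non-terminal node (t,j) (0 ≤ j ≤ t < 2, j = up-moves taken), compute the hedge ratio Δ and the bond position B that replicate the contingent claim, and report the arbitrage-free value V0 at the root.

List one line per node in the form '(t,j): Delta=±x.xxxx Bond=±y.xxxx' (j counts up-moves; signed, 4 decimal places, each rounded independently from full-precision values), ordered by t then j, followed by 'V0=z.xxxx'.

(0,0): Delta=1.0000 Bond=-187.2453
(1,0): Delta=1.0000 Bond=-190.9902
(1,1): Delta=1.0000 Bond=-190.9902
V0=-66.2453

Under the risk-neutral measure, an up-move has probability p* = (R−d)/(u−d) = 0.3846 and values discount at R = 1.02.
Terminal values V(2,·): V(2,0)=-113.4496, V(2,1)=-61.8552, V(2,2)=22.4576
Node (1,0) S=99.2200: V=(p*·-61.8552+(1−p*)·-113.4496)/1.02=-91.7702; Δ=(-61.8552−-113.4496)/(132.9548−81.3604)=1.0000; B=V−Δ·S=-190.9902
Node (1,1) S=162.1400: V=(p*·22.4576+(1−p*)·-61.8552)/1.02=-28.8502; Δ=(22.4576−-61.8552)/(217.2676−132.9548)=1.0000; B=V−Δ·S=-190.9902
Node (0,0) S=121.0000: V=(p*·-28.8502+(1−p*)·-91.7702)/1.02=-66.2453; Δ=(-28.8502−-91.7702)/(162.1400−99.2200)=1.0000; B=V−Δ·S=-187.2453
The time-0 hedge costs -66.2453, which is the no-arbitrage price.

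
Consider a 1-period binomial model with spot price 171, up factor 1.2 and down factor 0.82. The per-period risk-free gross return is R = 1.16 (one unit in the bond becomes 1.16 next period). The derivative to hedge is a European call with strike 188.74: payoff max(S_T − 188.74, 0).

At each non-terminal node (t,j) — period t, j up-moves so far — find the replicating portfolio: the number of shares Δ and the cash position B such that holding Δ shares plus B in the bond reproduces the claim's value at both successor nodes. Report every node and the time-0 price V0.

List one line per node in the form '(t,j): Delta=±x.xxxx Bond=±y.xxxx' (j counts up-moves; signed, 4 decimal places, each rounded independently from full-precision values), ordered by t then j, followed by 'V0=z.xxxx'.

Since d<R<u, set p* = (R−d)/(u−d) = 0.8947; price each node as the discounted p*-expectation of its children.
Terminal payoffs: V(1,0)=0.0000, V(1,1)=16.4600
  t=0,j=0: stock 171.0000 → up 205.2000 (V=16.4600), down 140.2200 (V=0.0000). Price 12.6960; hedge Δ=0.2533, bond B=-30.6198.
Check: Δ(0,0)·S0 + B(0,0) = 12.6960 = V0.

(0,0): Delta=0.2533 Bond=-30.6198
V0=12.6960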